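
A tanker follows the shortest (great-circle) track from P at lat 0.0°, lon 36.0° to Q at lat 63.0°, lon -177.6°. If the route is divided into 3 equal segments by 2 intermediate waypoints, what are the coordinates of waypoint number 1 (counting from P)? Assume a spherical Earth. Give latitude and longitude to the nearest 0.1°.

Convert each endpoint to a unit vector on the sphere (x = cos φ cos λ, y = cos φ sin λ, z = sin φ).
The central angle between the endpoints is δ = arccos(p₁·p₂) ≈ 1.959 rad (112.2°).
Interpolate at f = 1/3 with slerp weights a = sin((1−f)δ)/sin δ ≈ 1.042, b = sin(fδ)/sin δ ≈ 0.656.
p = a·p₁ + b·p₂ ≈ (0.546, 0.600, 0.585); φ = arcsin(p_z) ≈ 35.78°, λ = atan2(p_y, p_x) ≈ 47.72°.

≈ lat 35.8°, lon 47.7°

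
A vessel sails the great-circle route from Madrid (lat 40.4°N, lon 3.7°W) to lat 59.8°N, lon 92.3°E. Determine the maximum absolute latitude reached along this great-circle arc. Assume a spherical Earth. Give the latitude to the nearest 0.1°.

The great circle lies in the plane with unit normal n̂ = (p₁ × p₂)/|p₁ × p₂|.
Here n̂_z ≈ +0.446; the vertex latitude is φ_max = arccos|n̂_z| ≈ 63.5°.
Check via Clairaut: cos φ_max = |cos φ₁| · sin C = cos(40.4°)·sin(35.9°) ≈ 0.446, again giving ≈ 63.5°.

≈ 63.5°N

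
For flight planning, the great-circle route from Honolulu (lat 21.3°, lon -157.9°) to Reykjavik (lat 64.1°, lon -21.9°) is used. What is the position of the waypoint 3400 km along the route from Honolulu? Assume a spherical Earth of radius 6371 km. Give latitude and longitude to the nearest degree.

≈ lat 50°, lon -144°

The haversine formula gives a central angle δ ≈ 1.537 rad (88.1°) between the endpoints. The total great-circle distance is δ·R ≈ 1.537 × 6371 ≈ 9791 km, so the target fraction is f = 3400/9791 ≈ 0.347.
Interpolate at f ≈ 0.347 with slerp weights a = sin((1−f)δ)/sin δ ≈ 0.844, b = sin(fδ)/sin δ ≈ 0.509.
p = a·p₁ + b·p₂ ≈ (-0.522, -0.379, 0.764); φ = arcsin(p_z) ≈ 49.85°, λ = atan2(p_y, p_x) ≈ -144.04°.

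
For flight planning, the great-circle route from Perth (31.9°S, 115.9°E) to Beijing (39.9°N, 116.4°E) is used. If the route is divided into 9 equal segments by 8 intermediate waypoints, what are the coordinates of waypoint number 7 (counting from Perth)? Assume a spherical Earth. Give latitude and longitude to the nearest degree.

Convert each endpoint to a unit vector on the sphere (x = cos φ cos λ, y = cos φ sin λ, z = sin φ).
The central angle between the endpoints is δ = arccos(p₁·p₂) ≈ 1.253 rad (71.8°).
Interpolate at f = 7/9 with slerp weights a = sin((1−f)δ)/sin δ ≈ 0.289, b = sin(fδ)/sin δ ≈ 0.871.
p = a·p₁ + b·p₂ ≈ (-0.404, 0.820, 0.406); φ = arcsin(p_z) ≈ 23.94°, λ = atan2(p_y, p_x) ≈ 116.27°.

≈ 24°N, 116°E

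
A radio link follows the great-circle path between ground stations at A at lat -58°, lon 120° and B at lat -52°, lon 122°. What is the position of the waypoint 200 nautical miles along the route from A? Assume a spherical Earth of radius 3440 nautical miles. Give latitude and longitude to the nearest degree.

≈ lat -55°, lon 121°

The haversine formula gives a central angle δ ≈ 0.107 rad (6.1°) between the endpoints. The total great-circle distance is δ·R ≈ 0.107 × 3440 ≈ 367 nmi, so the target fraction is f = 200/367 ≈ 0.545.
Interpolate at f ≈ 0.545 with slerp weights a = sin((1−f)δ)/sin δ ≈ 0.455, b = sin(fδ)/sin δ ≈ 0.546.
p = a·p₁ + b·p₂ ≈ (-0.299, 0.494, -0.816); φ = arcsin(p_z) ≈ -54.73°, λ = atan2(p_y, p_x) ≈ 121.16°.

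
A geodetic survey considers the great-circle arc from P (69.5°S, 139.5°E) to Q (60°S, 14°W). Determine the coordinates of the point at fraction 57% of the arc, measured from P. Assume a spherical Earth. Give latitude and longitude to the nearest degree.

Write both endpoints as unit vectors p₁, p₂ with components (cos φ cos λ, cos φ sin λ, sin φ).
The central angle between the endpoints is δ = arccos(p₁·p₂) ≈ 0.857 rad (49.1°).
Interpolate at f = 0.57 with slerp weights a = sin((1−f)δ)/sin δ ≈ 0.477, b = sin(fδ)/sin δ ≈ 0.621.
p = a·p₁ + b·p₂ ≈ (0.174, 0.033, -0.984); φ = arcsin(p_z) ≈ -79.78°, λ = atan2(p_y, p_x) ≈ 10.81°.

≈ (80°S, 11°E)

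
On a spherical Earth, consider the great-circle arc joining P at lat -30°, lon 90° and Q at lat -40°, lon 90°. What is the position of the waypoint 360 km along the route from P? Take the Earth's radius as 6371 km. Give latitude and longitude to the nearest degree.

Write both endpoints as unit vectors p₁, p₂ with components (cos φ cos λ, cos φ sin λ, sin φ).
The central angle between the endpoints is δ = arccos(p₁·p₂) ≈ 0.175 rad (10.0°). The total great-circle distance is δ·R ≈ 0.175 × 6371 ≈ 1112 km, so the target fraction is f = 360/1112 ≈ 0.324.
Interpolate at f ≈ 0.324 with slerp weights a = sin((1−f)δ)/sin δ ≈ 0.678, b = sin(fδ)/sin δ ≈ 0.325.
p = a·p₁ + b·p₂ ≈ (0.000, 0.836, -0.548); φ = arcsin(p_z) ≈ -33.24°, λ = atan2(p_y, p_x) ≈ 90.00°.

≈ lat -33°, lon 90°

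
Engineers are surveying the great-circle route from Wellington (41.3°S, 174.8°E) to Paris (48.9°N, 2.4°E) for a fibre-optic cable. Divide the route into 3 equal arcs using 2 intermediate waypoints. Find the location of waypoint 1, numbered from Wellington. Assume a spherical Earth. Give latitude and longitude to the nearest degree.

Convert each endpoint to a unit vector on the sphere (x = cos φ cos λ, y = cos φ sin λ, z = sin φ).
The central angle between the endpoints is δ = arccos(p₁·p₂) ≈ 2.979 rad (170.7°).
Interpolate at f = 1/3 with slerp weights a = sin((1−f)δ)/sin δ ≈ 5.666, b = sin(fδ)/sin δ ≈ 5.188.
p = a·p₁ + b·p₂ ≈ (-0.832, 0.529, 0.170); φ = arcsin(p_z) ≈ 9.78°, λ = atan2(p_y, p_x) ≈ 147.56°.

≈ 10°N, 148°E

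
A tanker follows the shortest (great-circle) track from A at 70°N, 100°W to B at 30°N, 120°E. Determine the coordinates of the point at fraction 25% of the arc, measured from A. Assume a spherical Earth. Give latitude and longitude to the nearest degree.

The haversine formula gives a central angle δ ≈ 1.325 rad (75.9°) between the endpoints.
Interpolate at f = 0.25 with slerp weights a = sin((1−f)δ)/sin δ ≈ 0.864, b = sin(fδ)/sin δ ≈ 0.335.
p = a·p₁ + b·p₂ ≈ (-0.197, -0.040, 0.980); φ = arcsin(p_z) ≈ 78.44°, λ = atan2(p_y, p_x) ≈ -168.63°.

≈ 78°N, 169°W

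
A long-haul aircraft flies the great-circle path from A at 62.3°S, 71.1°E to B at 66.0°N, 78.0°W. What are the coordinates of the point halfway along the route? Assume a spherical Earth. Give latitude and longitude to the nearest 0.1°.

≈ 6.7°N, 10.1°E

Write both endpoints as unit vectors p₁, p₂ with components (cos φ cos λ, cos φ sin λ, sin φ).
The central angle between the endpoints is δ = arccos(p₁·p₂) ≈ 2.901 rad (166.2°).
Interpolate at f = 1/2 with slerp weights a = sin((1−f)δ)/sin δ ≈ 4.158, b = sin(fδ)/sin δ ≈ 4.158.
p = a·p₁ + b·p₂ ≈ (0.978, 0.174, 0.117); φ = arcsin(p_z) ≈ 6.72°, λ = atan2(p_y, p_x) ≈ 10.11°.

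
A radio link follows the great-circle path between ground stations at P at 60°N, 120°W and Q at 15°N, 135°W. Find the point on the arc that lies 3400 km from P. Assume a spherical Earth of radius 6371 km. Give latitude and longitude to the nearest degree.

Convert each endpoint to a unit vector on the sphere (x = cos φ cos λ, y = cos φ sin λ, z = sin φ).
The central angle between the endpoints is δ = arccos(p₁·p₂) ≈ 0.808 rad (46.3°). The total great-circle distance is δ·R ≈ 0.808 × 6371 ≈ 5150 km, so the target fraction is f = 3400/5150 ≈ 0.660.
Interpolate at f ≈ 0.660 with slerp weights a = sin((1−f)δ)/sin δ ≈ 0.375, b = sin(fδ)/sin δ ≈ 0.703.
p = a·p₁ + b·p₂ ≈ (-0.574, -0.643, 0.507); φ = arcsin(p_z) ≈ 30.46°, λ = atan2(p_y, p_x) ≈ -131.77°.

≈ 30°N, 132°W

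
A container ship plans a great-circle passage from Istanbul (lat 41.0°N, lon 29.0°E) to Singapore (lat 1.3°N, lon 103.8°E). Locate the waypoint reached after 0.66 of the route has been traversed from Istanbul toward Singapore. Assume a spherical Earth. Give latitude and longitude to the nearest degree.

Convert each endpoint to a unit vector on the sphere (x = cos φ cos λ, y = cos φ sin λ, z = sin φ).
The central angle between the endpoints is δ = arccos(p₁·p₂) ≈ 1.356 rad (77.7°).
Interpolate at f = 0.66 with slerp weights a = sin((1−f)δ)/sin δ ≈ 0.455, b = sin(fδ)/sin δ ≈ 0.799.
p = a·p₁ + b·p₂ ≈ (0.110, 0.942, 0.317); φ = arcsin(p_z) ≈ 18.48°, λ = atan2(p_y, p_x) ≈ 83.33°.

≈ lat 18°N, lon 83°E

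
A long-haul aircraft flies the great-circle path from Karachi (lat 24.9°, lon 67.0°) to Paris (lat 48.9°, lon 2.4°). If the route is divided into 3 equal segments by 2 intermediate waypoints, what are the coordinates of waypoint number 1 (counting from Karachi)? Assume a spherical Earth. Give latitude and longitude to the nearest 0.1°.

≈ lat 36.6°, lon 50.5°

Write both endpoints as unit vectors p₁, p₂ with components (cos φ cos λ, cos φ sin λ, sin φ).
The central angle between the endpoints is δ = arccos(p₁·p₂) ≈ 0.961 rad (55.0°).
Interpolate at f = 1/3 with slerp weights a = sin((1−f)δ)/sin δ ≈ 0.729, b = sin(fδ)/sin δ ≈ 0.384.
p = a·p₁ + b·p₂ ≈ (0.511, 0.619, 0.596); φ = arcsin(p_z) ≈ 36.61°, λ = atan2(p_y, p_x) ≈ 50.49°.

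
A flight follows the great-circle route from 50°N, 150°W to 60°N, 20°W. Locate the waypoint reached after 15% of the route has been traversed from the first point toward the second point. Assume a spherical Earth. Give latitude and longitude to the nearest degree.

≈ 58°N, 142°W

From cos δ = sin φ₁ sin φ₂ + cos φ₁ cos φ₂ cos Δλ, the central angle is δ ≈ 1.096 rad (62.8°).
Interpolate at f = 0.15 with slerp weights a = sin((1−f)δ)/sin δ ≈ 0.902, b = sin(fδ)/sin δ ≈ 0.184.
p = a·p₁ + b·p₂ ≈ (-0.416, -0.322, 0.851); φ = arcsin(p_z) ≈ 58.29°, λ = atan2(p_y, p_x) ≈ -142.29°.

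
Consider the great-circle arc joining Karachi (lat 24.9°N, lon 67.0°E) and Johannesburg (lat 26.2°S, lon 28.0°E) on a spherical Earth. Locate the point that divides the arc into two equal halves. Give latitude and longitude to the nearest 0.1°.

Write both endpoints as unit vectors p₁, p₂ with components (cos φ cos λ, cos φ sin λ, sin φ).
The central angle between the endpoints is δ = arccos(p₁·p₂) ≈ 1.108 rad (63.5°).
Interpolate at f = 1/2 with slerp weights a = sin((1−f)δ)/sin δ ≈ 0.588, b = sin(fδ)/sin δ ≈ 0.588.
p = a·p₁ + b·p₂ ≈ (0.674, 0.739, -0.012); φ = arcsin(p_z) ≈ -0.69°, λ = atan2(p_y, p_x) ≈ 47.61°.

≈ lat 0.7°S, lon 47.6°E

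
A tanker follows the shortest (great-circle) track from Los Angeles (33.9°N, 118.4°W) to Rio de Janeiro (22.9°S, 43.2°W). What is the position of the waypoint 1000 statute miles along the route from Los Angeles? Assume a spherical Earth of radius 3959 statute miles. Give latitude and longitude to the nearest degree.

Write both endpoints as unit vectors p₁, p₂ with components (cos φ cos λ, cos φ sin λ, sin φ).
The central angle between the endpoints is δ = arccos(p₁·p₂) ≈ 1.593 rad (91.2°). The total great-circle distance is δ·R ≈ 1.593 × 3959 ≈ 6305 mi, so the target fraction is f = 1000/6305 ≈ 0.159.
Interpolate at f ≈ 0.159 with slerp weights a = sin((1−f)δ)/sin δ ≈ 0.974, b = sin(fδ)/sin δ ≈ 0.250.
p = a·p₁ + b·p₂ ≈ (-0.217, -0.869, 0.446); φ = arcsin(p_z) ≈ 26.47°, λ = atan2(p_y, p_x) ≈ -104.00°.

≈ 26°N, 104°W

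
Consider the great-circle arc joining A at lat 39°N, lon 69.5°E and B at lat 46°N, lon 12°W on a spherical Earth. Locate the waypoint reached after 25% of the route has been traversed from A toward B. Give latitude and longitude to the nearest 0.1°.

Write both endpoints as unit vectors p₁, p₂ with components (cos φ cos λ, cos φ sin λ, sin φ).
The central angle between the endpoints is δ = arccos(p₁·p₂) ≈ 1.009 rad (57.8°).
Interpolate at f = 0.25 with slerp weights a = sin((1−f)δ)/sin δ ≈ 0.811, b = sin(fδ)/sin δ ≈ 0.295.
p = a·p₁ + b·p₂ ≈ (0.421, 0.548, 0.723); φ = arcsin(p_z) ≈ 46.28°, λ = atan2(p_y, p_x) ≈ 52.45°.

≈ lat 46.3°N, lon 52.5°E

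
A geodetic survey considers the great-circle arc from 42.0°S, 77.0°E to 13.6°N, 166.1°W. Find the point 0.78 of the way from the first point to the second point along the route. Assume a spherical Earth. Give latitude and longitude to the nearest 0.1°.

Convert each endpoint to a unit vector on the sphere (x = cos φ cos λ, y = cos φ sin λ, z = sin φ).
The central angle between the endpoints is δ = arccos(p₁·p₂) ≈ 2.076 rad (119.0°).
Interpolate at f = 0.78 with slerp weights a = sin((1−f)δ)/sin δ ≈ 0.504, b = sin(fδ)/sin δ ≈ 1.142.
p = a·p₁ + b·p₂ ≈ (-0.993, 0.098, -0.069); φ = arcsin(p_z) ≈ -3.95°, λ = atan2(p_y, p_x) ≈ 174.34°.

≈ 3.9°S, 174.3°E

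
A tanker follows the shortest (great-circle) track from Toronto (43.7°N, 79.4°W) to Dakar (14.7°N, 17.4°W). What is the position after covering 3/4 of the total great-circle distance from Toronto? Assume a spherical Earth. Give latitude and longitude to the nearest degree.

Convert each endpoint to a unit vector on the sphere (x = cos φ cos λ, y = cos φ sin λ, z = sin φ).
The central angle between the endpoints is δ = arccos(p₁·p₂) ≈ 1.043 rad (59.8°).
Interpolate at f = 3/4 with slerp weights a = sin((1−f)δ)/sin δ ≈ 0.298, b = sin(fδ)/sin δ ≈ 0.816.
p = a·p₁ + b·p₂ ≈ (0.793, -0.448, 0.413); φ = arcsin(p_z) ≈ 24.41°, λ = atan2(p_y, p_x) ≈ -29.47°.

≈ 24°N, 29°W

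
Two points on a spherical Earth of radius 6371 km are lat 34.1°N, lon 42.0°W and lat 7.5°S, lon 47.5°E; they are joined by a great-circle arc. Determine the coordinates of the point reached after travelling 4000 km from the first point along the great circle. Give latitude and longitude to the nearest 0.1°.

≈ lat 23.5°N, lon 2.5°W

Write both endpoints as unit vectors p₁, p₂ with components (cos φ cos λ, cos φ sin λ, sin φ).
The central angle between the endpoints is δ = arccos(p₁·p₂) ≈ 1.637 rad (93.8°). The total great-circle distance is δ·R ≈ 1.637 × 6371 ≈ 10428 km, so the target fraction is f = 4000/10428 ≈ 0.384.
Interpolate at f ≈ 0.384 with slerp weights a = sin((1−f)δ)/sin δ ≈ 0.848, b = sin(fδ)/sin δ ≈ 0.589.
p = a·p₁ + b·p₂ ≈ (0.916, -0.040, 0.399); φ = arcsin(p_z) ≈ 23.50°, λ = atan2(p_y, p_x) ≈ -2.48°.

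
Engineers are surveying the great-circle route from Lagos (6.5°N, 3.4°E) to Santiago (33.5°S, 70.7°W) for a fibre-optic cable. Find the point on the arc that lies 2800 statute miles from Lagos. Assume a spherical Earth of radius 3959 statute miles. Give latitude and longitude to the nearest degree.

From cos δ = sin φ₁ sin φ₂ + cos φ₁ cos φ₂ cos Δλ, the central angle is δ ≈ 1.406 rad (80.5°). The total great-circle distance is δ·R ≈ 1.406 × 3959 ≈ 5565 mi, so the target fraction is f = 2800/5565 ≈ 0.503.
Interpolate at f ≈ 0.503 with slerp weights a = sin((1−f)δ)/sin δ ≈ 0.652, b = sin(fδ)/sin δ ≈ 0.659.
p = a·p₁ + b·p₂ ≈ (0.828, -0.480, -0.290); φ = arcsin(p_z) ≈ -16.85°, λ = atan2(p_y, p_x) ≈ -30.10°.

≈ 17°S, 30°W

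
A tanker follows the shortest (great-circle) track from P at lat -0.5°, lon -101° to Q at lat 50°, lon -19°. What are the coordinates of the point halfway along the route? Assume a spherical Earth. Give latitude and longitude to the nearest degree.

≈ lat 31°, lon -71°

Write both endpoints as unit vectors p₁, p₂ with components (cos φ cos λ, cos φ sin λ, sin φ).
The central angle between the endpoints is δ = arccos(p₁·p₂) ≈ 1.488 rad (85.3°).
Interpolate at f = 1/2 with slerp weights a = sin((1−f)δ)/sin δ ≈ 0.680, b = sin(fδ)/sin δ ≈ 0.680.
p = a·p₁ + b·p₂ ≈ (0.283, -0.809, 0.515); φ = arcsin(p_z) ≈ 30.97°, λ = atan2(p_y, p_x) ≈ -70.70°.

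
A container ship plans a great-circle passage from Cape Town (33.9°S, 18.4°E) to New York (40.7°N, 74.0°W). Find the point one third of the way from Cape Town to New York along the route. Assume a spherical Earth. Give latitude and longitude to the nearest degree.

≈ 9°S, 12°W

Write both endpoints as unit vectors p₁, p₂ with components (cos φ cos λ, cos φ sin λ, sin φ).
The central angle between the endpoints is δ = arccos(p₁·p₂) ≈ 1.971 rad (113.0°).
Interpolate at f = 1/3 with slerp weights a = sin((1−f)δ)/sin δ ≈ 1.050, b = sin(fδ)/sin δ ≈ 0.663.
p = a·p₁ + b·p₂ ≈ (0.966, -0.208, -0.153); φ = arcsin(p_z) ≈ -8.82°, λ = atan2(p_y, p_x) ≈ -12.17°.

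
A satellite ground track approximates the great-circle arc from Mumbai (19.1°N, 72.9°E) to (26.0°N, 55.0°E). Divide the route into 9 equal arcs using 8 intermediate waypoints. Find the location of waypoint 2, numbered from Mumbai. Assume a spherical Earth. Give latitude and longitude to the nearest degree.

From cos δ = sin φ₁ sin φ₂ + cos φ₁ cos φ₂ cos Δλ, the central angle is δ ≈ 0.312 rad (17.9°).
Interpolate at f = 2/9 with slerp weights a = sin((1−f)δ)/sin δ ≈ 0.783, b = sin(fδ)/sin δ ≈ 0.226.
p = a·p₁ + b·p₂ ≈ (0.334, 0.873, 0.355); φ = arcsin(p_z) ≈ 20.80°, λ = atan2(p_y, p_x) ≈ 69.08°.

≈ (21°N, 69°E)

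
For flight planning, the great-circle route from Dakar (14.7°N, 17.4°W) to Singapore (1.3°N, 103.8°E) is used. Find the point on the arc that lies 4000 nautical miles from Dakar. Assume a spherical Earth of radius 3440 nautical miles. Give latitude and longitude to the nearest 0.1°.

≈ (14.9°N, 51.8°E)

The haversine formula gives a central angle δ ≈ 2.089 rad (119.7°) between the endpoints. The total great-circle distance is δ·R ≈ 2.089 × 3440 ≈ 7186 nmi, so the target fraction is f = 4000/7186 ≈ 0.557.
Interpolate at f ≈ 0.557 with slerp weights a = sin((1−f)δ)/sin δ ≈ 0.920, b = sin(fδ)/sin δ ≈ 1.057.
p = a·p₁ + b·p₂ ≈ (0.597, 0.760, 0.257); φ = arcsin(p_z) ≈ 14.92°, λ = atan2(p_y, p_x) ≈ 51.83°.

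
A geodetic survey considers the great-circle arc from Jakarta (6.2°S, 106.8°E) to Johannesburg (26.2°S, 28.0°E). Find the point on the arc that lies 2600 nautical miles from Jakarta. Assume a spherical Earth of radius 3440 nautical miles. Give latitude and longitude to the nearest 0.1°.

≈ 21.9°S, 65.0°E

Write both endpoints as unit vectors p₁, p₂ with components (cos φ cos λ, cos φ sin λ, sin φ).
The central angle between the endpoints is δ = arccos(p₁·p₂) ≈ 1.348 rad (77.2°). The total great-circle distance is δ·R ≈ 1.348 × 3440 ≈ 4637 nmi, so the target fraction is f = 2600/4637 ≈ 0.561.
Interpolate at f ≈ 0.561 with slerp weights a = sin((1−f)δ)/sin δ ≈ 0.572, b = sin(fδ)/sin δ ≈ 0.703.
p = a·p₁ + b·p₂ ≈ (0.393, 0.841, -0.372); φ = arcsin(p_z) ≈ -21.86°, λ = atan2(p_y, p_x) ≈ 64.97°.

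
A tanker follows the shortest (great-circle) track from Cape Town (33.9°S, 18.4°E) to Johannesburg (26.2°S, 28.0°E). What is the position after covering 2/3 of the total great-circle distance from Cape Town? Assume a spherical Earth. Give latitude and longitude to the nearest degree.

≈ 29°S, 25°E

Write both endpoints as unit vectors p₁, p₂ with components (cos φ cos λ, cos φ sin λ, sin φ).
The central angle between the endpoints is δ = arccos(p₁·p₂) ≈ 0.198 rad (11.3°).
Interpolate at f = 2/3 with slerp weights a = sin((1−f)δ)/sin δ ≈ 0.335, b = sin(fδ)/sin δ ≈ 0.669.
p = a·p₁ + b·p₂ ≈ (0.794, 0.370, -0.482); φ = arcsin(p_z) ≈ -28.84°, λ = atan2(p_y, p_x) ≈ 24.96°.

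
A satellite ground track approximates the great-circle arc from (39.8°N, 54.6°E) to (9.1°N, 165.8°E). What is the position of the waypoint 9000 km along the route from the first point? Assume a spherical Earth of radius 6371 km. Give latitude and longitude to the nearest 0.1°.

Write both endpoints as unit vectors p₁, p₂ with components (cos φ cos λ, cos φ sin λ, sin φ).
The central angle between the endpoints is δ = arccos(p₁·p₂) ≈ 1.745 rad (100.0°). The total great-circle distance is δ·R ≈ 1.745 × 6371 ≈ 11116 km, so the target fraction is f = 9000/11116 ≈ 0.810.
Interpolate at f ≈ 0.810 with slerp weights a = sin((1−f)δ)/sin δ ≈ 0.331, b = sin(fδ)/sin δ ≈ 1.003.
p = a·p₁ + b·p₂ ≈ (-0.812, 0.450, 0.370); φ = arcsin(p_z) ≈ 21.75°, λ = atan2(p_y, p_x) ≈ 151.01°.

≈ (21.7°N, 151.0°E)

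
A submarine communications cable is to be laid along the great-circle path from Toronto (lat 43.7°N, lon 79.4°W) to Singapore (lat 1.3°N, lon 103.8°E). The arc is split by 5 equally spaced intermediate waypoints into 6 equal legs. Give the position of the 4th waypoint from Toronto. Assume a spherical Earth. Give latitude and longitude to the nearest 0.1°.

Write both endpoints as unit vectors p₁, p₂ with components (cos φ cos λ, cos φ sin λ, sin φ).
The central angle between the endpoints is δ = arccos(p₁·p₂) ≈ 2.355 rad (134.9°).
Interpolate at f = 4/6 with slerp weights a = sin((1−f)δ)/sin δ ≈ 0.998, b = sin(fδ)/sin δ ≈ 1.412.
p = a·p₁ + b·p₂ ≈ (-0.204, 0.662, 0.721); φ = arcsin(p_z) ≈ 46.17°, λ = atan2(p_y, p_x) ≈ 107.13°.

≈ lat 46.2°N, lon 107.1°E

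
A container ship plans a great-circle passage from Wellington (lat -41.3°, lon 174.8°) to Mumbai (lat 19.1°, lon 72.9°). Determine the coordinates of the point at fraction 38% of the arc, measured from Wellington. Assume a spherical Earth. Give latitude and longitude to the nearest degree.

The haversine formula gives a central angle δ ≈ 1.942 rad (111.2°) between the endpoints.
Interpolate at f = 0.38 with slerp weights a = sin((1−f)δ)/sin δ ≈ 1.001, b = sin(fδ)/sin δ ≈ 0.722.
p = a·p₁ + b·p₂ ≈ (-0.549, 0.720, -0.425); φ = arcsin(p_z) ≈ -25.14°, λ = atan2(p_y, p_x) ≈ 127.31°.

≈ lat -25°, lon 127°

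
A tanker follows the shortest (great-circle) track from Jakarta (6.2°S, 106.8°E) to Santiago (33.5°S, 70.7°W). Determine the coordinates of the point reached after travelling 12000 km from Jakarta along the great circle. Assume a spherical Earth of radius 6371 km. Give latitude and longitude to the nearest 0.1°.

Write both endpoints as unit vectors p₁, p₂ with components (cos φ cos λ, cos φ sin λ, sin φ).
The central angle between the endpoints is δ = arccos(p₁·p₂) ≈ 2.447 rad (140.2°). The total great-circle distance is δ·R ≈ 2.447 × 6371 ≈ 15593 km, so the target fraction is f = 12000/15593 ≈ 0.770.
Interpolate at f ≈ 0.770 with slerp weights a = sin((1−f)δ)/sin δ ≈ 0.836, b = sin(fδ)/sin δ ≈ 1.487.
p = a·p₁ + b·p₂ ≈ (0.170, -0.375, -0.911); φ = arcsin(p_z) ≈ -65.67°, λ = atan2(p_y, p_x) ≈ -65.66°.

≈ 65.7°S, 65.7°W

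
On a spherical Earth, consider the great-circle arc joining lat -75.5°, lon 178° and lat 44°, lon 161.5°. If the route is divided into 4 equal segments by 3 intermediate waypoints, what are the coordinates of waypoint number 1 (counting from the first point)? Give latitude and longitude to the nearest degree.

≈ lat -46°, lon 168°

Write both endpoints as unit vectors p₁, p₂ with components (cos φ cos λ, cos φ sin λ, sin φ).
The central angle between the endpoints is δ = arccos(p₁·p₂) ≈ 2.094 rad (120.0°).
Interpolate at f = 1/4 with slerp weights a = sin((1−f)δ)/sin δ ≈ 1.155, b = sin(fδ)/sin δ ≈ 0.577.
p = a·p₁ + b·p₂ ≈ (-0.683, 0.142, -0.717); φ = arcsin(p_z) ≈ -45.79°, λ = atan2(p_y, p_x) ≈ 168.26°.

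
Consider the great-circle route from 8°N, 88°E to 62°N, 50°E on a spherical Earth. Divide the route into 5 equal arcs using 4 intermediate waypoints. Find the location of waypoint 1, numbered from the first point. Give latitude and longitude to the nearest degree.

Convert each endpoint to a unit vector on the sphere (x = cos φ cos λ, y = cos φ sin λ, z = sin φ).
The central angle between the endpoints is δ = arccos(p₁·p₂) ≈ 1.060 rad (60.7°).
Interpolate at f = 1/5 with slerp weights a = sin((1−f)δ)/sin δ ≈ 0.860, b = sin(fδ)/sin δ ≈ 0.241.
p = a·p₁ + b·p₂ ≈ (0.102, 0.937, 0.333); φ = arcsin(p_z) ≈ 19.43°, λ = atan2(p_y, p_x) ≈ 83.76°.

≈ 19°N, 84°E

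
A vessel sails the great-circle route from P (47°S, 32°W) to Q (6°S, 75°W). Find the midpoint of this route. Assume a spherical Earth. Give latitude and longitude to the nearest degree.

≈ (28°S, 58°W)

Convert each endpoint to a unit vector on the sphere (x = cos φ cos λ, y = cos φ sin λ, z = sin φ).
The central angle between the endpoints is δ = arccos(p₁·p₂) ≈ 0.961 rad (55.1°).
Interpolate at f = 1/2 with slerp weights a = sin((1−f)δ)/sin δ ≈ 0.564, b = sin(fδ)/sin δ ≈ 0.564.
p = a·p₁ + b·p₂ ≈ (0.471, -0.745, -0.471); φ = arcsin(p_z) ≈ -28.12°, λ = atan2(p_y, p_x) ≈ -57.70°.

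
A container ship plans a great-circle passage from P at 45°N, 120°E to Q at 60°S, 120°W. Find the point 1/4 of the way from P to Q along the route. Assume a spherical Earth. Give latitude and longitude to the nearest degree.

Write both endpoints as unit vectors p₁, p₂ with components (cos φ cos λ, cos φ sin λ, sin φ).
The central angle between the endpoints is δ = arccos(p₁·p₂) ≈ 2.480 rad (142.1°).
Interpolate at f = 1/4 with slerp weights a = sin((1−f)δ)/sin δ ≈ 1.560, b = sin(fδ)/sin δ ≈ 0.946.
p = a·p₁ + b·p₂ ≈ (-0.788, 0.546, 0.284); φ = arcsin(p_z) ≈ 16.50°, λ = atan2(p_y, p_x) ≈ 145.29°.

≈ 17°N, 145°E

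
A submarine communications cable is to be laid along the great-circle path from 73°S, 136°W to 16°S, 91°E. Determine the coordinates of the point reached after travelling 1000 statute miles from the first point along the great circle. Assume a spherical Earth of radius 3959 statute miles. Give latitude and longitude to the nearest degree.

Write both endpoints as unit vectors p₁, p₂ with components (cos φ cos λ, cos φ sin λ, sin φ).
The central angle between the endpoints is δ = arccos(p₁·p₂) ≈ 1.499 rad (85.9°). The total great-circle distance is δ·R ≈ 1.499 × 3959 ≈ 5934 mi, so the target fraction is f = 1000/5934 ≈ 0.169.
Interpolate at f ≈ 0.169 with slerp weights a = sin((1−f)δ)/sin δ ≈ 0.950, b = sin(fδ)/sin δ ≈ 0.251.
p = a·p₁ + b·p₂ ≈ (-0.204, 0.048, -0.978); φ = arcsin(p_z) ≈ -77.90°, λ = atan2(p_y, p_x) ≈ 166.81°.

≈ 78°S, 167°E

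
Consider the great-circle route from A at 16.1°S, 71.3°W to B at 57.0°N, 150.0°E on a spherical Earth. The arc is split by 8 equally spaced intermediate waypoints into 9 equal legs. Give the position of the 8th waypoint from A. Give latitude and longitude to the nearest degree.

Convert each endpoint to a unit vector on the sphere (x = cos φ cos λ, y = cos φ sin λ, z = sin φ).
The central angle between the endpoints is δ = arccos(p₁·p₂) ≈ 2.247 rad (128.7°).
Interpolate at f = 8/9 with slerp weights a = sin((1−f)δ)/sin δ ≈ 0.317, b = sin(fδ)/sin δ ≈ 1.167.
p = a·p₁ + b·p₂ ≈ (-0.453, 0.030, 0.891); φ = arcsin(p_z) ≈ 63.00°, λ = atan2(p_y, p_x) ≈ 176.26°.

≈ 63°N, 176°E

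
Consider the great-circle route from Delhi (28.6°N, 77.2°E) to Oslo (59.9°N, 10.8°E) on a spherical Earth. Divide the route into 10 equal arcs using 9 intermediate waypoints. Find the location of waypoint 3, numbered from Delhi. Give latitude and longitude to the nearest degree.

From cos δ = sin φ₁ sin φ₂ + cos φ₁ cos φ₂ cos Δλ, the central angle is δ ≈ 0.939 rad (53.8°).
Interpolate at f = 3/10 with slerp weights a = sin((1−f)δ)/sin δ ≈ 0.757, b = sin(fδ)/sin δ ≈ 0.345.
p = a·p₁ + b·p₂ ≈ (0.317, 0.681, 0.660); φ = arcsin(p_z) ≈ 41.34°, λ = atan2(p_y, p_x) ≈ 65.03°.

≈ 41°N, 65°E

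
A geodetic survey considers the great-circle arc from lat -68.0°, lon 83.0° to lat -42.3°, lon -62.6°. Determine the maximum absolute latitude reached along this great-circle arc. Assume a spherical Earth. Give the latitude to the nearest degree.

≈ -80°

The great circle lies in the plane with unit normal n̂ = (p₁ × p₂)/|p₁ × p₂|.
Here n̂_z ≈ -0.170; the vertex latitude is φ_max = arccos|n̂_z| ≈ 80.2°.
Check via Clairaut: cos φ_max = |cos φ₁| · sin C = cos(68.0°)·sin(152.9°) ≈ 0.170, again giving ≈ 80.2°.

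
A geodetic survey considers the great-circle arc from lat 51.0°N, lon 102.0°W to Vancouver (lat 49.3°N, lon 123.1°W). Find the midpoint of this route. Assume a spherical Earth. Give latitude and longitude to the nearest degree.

≈ lat 51°N, lon 113°W

The haversine formula gives a central angle δ ≈ 0.237 rad (13.6°) between the endpoints.
Interpolate at f = 1/2 with slerp weights a = sin((1−f)δ)/sin δ ≈ 0.504, b = sin(fδ)/sin δ ≈ 0.504.
p = a·p₁ + b·p₂ ≈ (-0.245, -0.585, 0.773); φ = arcsin(p_z) ≈ 50.63°, λ = atan2(p_y, p_x) ≈ -112.74°.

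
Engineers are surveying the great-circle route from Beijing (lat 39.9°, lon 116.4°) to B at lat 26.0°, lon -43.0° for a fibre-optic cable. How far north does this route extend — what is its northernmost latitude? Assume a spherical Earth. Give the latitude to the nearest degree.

≈ 75°

The great circle lies in the plane with unit normal n̂ = (p₁ × p₂)/|p₁ × p₂|.
Here n̂_z ≈ -0.260; the vertex latitude is φ_max = arccos|n̂_z| ≈ 74.9°.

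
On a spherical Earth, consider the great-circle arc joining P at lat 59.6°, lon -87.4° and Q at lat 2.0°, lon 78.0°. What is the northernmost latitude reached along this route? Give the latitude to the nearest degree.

≈ 82°

The great circle lies in the plane with unit normal n̂ = (p₁ × p₂)/|p₁ × p₂|.
Here n̂_z ≈ +0.144; the vertex latitude is φ_max = arccos|n̂_z| ≈ 81.7°.
Check via Clairaut: cos φ_max = |cos φ₁| · sin C = cos(59.6°)·sin(16.5°) ≈ 0.144, again giving ≈ 81.7°.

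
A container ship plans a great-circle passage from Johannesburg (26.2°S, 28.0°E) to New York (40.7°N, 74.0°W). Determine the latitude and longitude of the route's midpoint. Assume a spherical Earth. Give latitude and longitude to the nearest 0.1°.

≈ 11.4°N, 17.1°W

From cos δ = sin φ₁ sin φ₂ + cos φ₁ cos φ₂ cos Δλ, the central angle is δ ≈ 2.015 rad (115.4°).
Interpolate at f = 1/2 with slerp weights a = sin((1−f)δ)/sin δ ≈ 0.936, b = sin(fδ)/sin δ ≈ 0.936.
p = a·p₁ + b·p₂ ≈ (0.937, -0.288, 0.197); φ = arcsin(p_z) ≈ 11.37°, λ = atan2(p_y, p_x) ≈ -17.07°.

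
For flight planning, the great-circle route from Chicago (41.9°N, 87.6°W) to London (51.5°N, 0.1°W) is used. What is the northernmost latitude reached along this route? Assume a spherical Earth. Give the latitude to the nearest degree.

≈ 57°N

The great circle lies in the plane with unit normal n̂ = (p₁ × p₂)/|p₁ × p₂|.
Here n̂_z ≈ +0.551; the vertex latitude is φ_max = arccos|n̂_z| ≈ 56.6°.
Check via Clairaut: cos φ_max = |cos φ₁| · sin C = cos(41.9°)·sin(47.8°) ≈ 0.551, again giving ≈ 56.6°.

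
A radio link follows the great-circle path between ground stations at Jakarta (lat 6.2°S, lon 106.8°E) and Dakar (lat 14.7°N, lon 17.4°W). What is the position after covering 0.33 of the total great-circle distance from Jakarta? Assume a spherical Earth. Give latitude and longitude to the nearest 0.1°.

≈ lat 4.2°N, lon 66.9°E

From cos δ = sin φ₁ sin φ₂ + cos φ₁ cos φ₂ cos Δλ, the central angle is δ ≈ 2.175 rad (124.6°).
Interpolate at f = 0.33 with slerp weights a = sin((1−f)δ)/sin δ ≈ 1.207, b = sin(fδ)/sin δ ≈ 0.799.
p = a·p₁ + b·p₂ ≈ (0.391, 0.918, 0.072); φ = arcsin(p_z) ≈ 4.15°, λ = atan2(p_y, p_x) ≈ 66.94°.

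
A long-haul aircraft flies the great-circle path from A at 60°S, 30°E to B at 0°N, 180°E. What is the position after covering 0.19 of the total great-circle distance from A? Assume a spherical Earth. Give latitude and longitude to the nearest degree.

≈ 73°S, 77°E

Convert each endpoint to a unit vector on the sphere (x = cos φ cos λ, y = cos φ sin λ, z = sin φ).
The central angle between the endpoints is δ = arccos(p₁·p₂) ≈ 2.019 rad (115.7°).
Interpolate at f = 0.19 with slerp weights a = sin((1−f)δ)/sin δ ≈ 1.107, b = sin(fδ)/sin δ ≈ 0.415.
p = a·p₁ + b·p₂ ≈ (0.064, 0.277, -0.959); φ = arcsin(p_z) ≈ -73.49°, λ = atan2(p_y, p_x) ≈ 76.93°.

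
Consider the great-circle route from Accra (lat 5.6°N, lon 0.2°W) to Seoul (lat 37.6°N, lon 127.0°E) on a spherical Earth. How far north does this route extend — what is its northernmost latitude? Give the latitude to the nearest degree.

The great circle lies in the plane with unit normal n̂ = (p₁ × p₂)/|p₁ × p₂|.
Here n̂_z ≈ +0.691; the vertex latitude is φ_max = arccos|n̂_z| ≈ 46.3°.

≈ 46°N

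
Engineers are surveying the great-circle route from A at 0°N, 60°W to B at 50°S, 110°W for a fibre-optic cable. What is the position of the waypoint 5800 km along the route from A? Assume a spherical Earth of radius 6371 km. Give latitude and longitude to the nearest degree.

≈ 42°S, 95°W

Convert each endpoint to a unit vector on the sphere (x = cos φ cos λ, y = cos φ sin λ, z = sin φ).
The central angle between the endpoints is δ = arccos(p₁·p₂) ≈ 1.145 rad (65.6°). The total great-circle distance is δ·R ≈ 1.145 × 6371 ≈ 7294 km, so the target fraction is f = 5800/7294 ≈ 0.795.
Interpolate at f ≈ 0.795 with slerp weights a = sin((1−f)δ)/sin δ ≈ 0.255, b = sin(fδ)/sin δ ≈ 0.867.
p = a·p₁ + b·p₂ ≈ (-0.063, -0.745, -0.664); φ = arcsin(p_z) ≈ -41.63°, λ = atan2(p_y, p_x) ≈ -94.84°.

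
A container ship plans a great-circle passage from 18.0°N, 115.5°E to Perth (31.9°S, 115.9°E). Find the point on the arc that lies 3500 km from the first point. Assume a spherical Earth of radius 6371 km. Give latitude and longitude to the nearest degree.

≈ 13°S, 116°E

Convert each endpoint to a unit vector on the sphere (x = cos φ cos λ, y = cos φ sin λ, z = sin φ).
The central angle between the endpoints is δ = arccos(p₁·p₂) ≈ 0.871 rad (49.9°). The total great-circle distance is δ·R ≈ 0.871 × 6371 ≈ 5549 km, so the target fraction is f = 3500/5549 ≈ 0.631.
Interpolate at f ≈ 0.631 with slerp weights a = sin((1−f)δ)/sin δ ≈ 0.413, b = sin(fδ)/sin δ ≈ 0.683.
p = a·p₁ + b·p₂ ≈ (-0.422, 0.876, -0.233); φ = arcsin(p_z) ≈ -13.48°, λ = atan2(p_y, p_x) ≈ 115.74°.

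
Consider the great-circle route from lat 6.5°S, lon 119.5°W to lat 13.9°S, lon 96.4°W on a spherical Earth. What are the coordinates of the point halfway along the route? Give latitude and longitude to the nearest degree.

Write both endpoints as unit vectors p₁, p₂ with components (cos φ cos λ, cos φ sin λ, sin φ).
The central angle between the endpoints is δ = arccos(p₁·p₂) ≈ 0.417 rad (23.9°).
Interpolate at f = 1/2 with slerp weights a = sin((1−f)δ)/sin δ ≈ 0.511, b = sin(fδ)/sin δ ≈ 0.511.
p = a·p₁ + b·p₂ ≈ (-0.305, -0.935, -0.181); φ = arcsin(p_z) ≈ -10.41°, λ = atan2(p_y, p_x) ≈ -108.09°.

≈ lat 10°S, lon 108°W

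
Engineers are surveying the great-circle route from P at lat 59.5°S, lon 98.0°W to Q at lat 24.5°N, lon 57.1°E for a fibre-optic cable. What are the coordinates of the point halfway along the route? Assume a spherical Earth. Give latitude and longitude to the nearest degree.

Write both endpoints as unit vectors p₁, p₂ with components (cos φ cos λ, cos φ sin λ, sin φ).
The central angle between the endpoints is δ = arccos(p₁·p₂) ≈ 2.459 rad (140.9°).
Interpolate at f = 1/2 with slerp weights a = sin((1−f)δ)/sin δ ≈ 1.495, b = sin(fδ)/sin δ ≈ 1.495.
p = a·p₁ + b·p₂ ≈ (0.633, 0.391, -0.668); φ = arcsin(p_z) ≈ -41.92°, λ = atan2(p_y, p_x) ≈ 31.68°.

≈ lat 42°S, lon 32°E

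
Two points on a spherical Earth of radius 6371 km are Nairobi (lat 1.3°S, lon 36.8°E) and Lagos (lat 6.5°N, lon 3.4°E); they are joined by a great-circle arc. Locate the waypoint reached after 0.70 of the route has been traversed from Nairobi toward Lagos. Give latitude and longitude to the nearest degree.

≈ lat 4°N, lon 13°E

Write both endpoints as unit vectors p₁, p₂ with components (cos φ cos λ, cos φ sin λ, sin φ).
The central angle between the endpoints is δ = arccos(p₁·p₂) ≈ 0.598 rad (34.2°).
Interpolate at f = 0.70 with slerp weights a = sin((1−f)δ)/sin δ ≈ 0.317, b = sin(fδ)/sin δ ≈ 0.722.
p = a·p₁ + b·p₂ ≈ (0.970, 0.232, 0.075); φ = arcsin(p_z) ≈ 4.27°, λ = atan2(p_y, p_x) ≈ 13.47°.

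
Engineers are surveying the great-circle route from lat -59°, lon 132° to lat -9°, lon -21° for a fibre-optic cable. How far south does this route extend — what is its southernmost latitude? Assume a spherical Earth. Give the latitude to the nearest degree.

The great circle lies in the plane with unit normal n̂ = (p₁ × p₂)/|p₁ × p₂|.
Here n̂_z ≈ -0.244; the vertex latitude is φ_max = arccos|n̂_z| ≈ 75.9°.

≈ -76°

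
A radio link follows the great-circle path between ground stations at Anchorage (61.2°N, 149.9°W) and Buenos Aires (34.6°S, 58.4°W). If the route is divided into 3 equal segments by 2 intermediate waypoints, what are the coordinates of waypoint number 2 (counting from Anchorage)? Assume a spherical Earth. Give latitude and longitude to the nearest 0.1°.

From cos δ = sin φ₁ sin φ₂ + cos φ₁ cos φ₂ cos Δλ, the central angle is δ ≈ 2.104 rad (120.5°).
Interpolate at f = 2/3 with slerp weights a = sin((1−f)δ)/sin δ ≈ 0.749, b = sin(fδ)/sin δ ≈ 1.145.
p = a·p₁ + b·p₂ ≈ (0.181, -0.983, 0.006); φ = arcsin(p_z) ≈ 0.37°, λ = atan2(p_y, p_x) ≈ -79.54°.

≈ 0.4°N, 79.5°W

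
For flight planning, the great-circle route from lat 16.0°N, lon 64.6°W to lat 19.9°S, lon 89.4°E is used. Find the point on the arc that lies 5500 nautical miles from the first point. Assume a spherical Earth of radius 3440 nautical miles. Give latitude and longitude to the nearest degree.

From cos δ = sin φ₁ sin φ₂ + cos φ₁ cos φ₂ cos Δλ, the central angle is δ ≈ 2.705 rad (155.0°). The total great-circle distance is δ·R ≈ 2.705 × 3440 ≈ 9305 nmi, so the target fraction is f = 5500/9305 ≈ 0.591.
Interpolate at f ≈ 0.591 with slerp weights a = sin((1−f)δ)/sin δ ≈ 2.114, b = sin(fδ)/sin δ ≈ 2.364.
p = a·p₁ + b·p₂ ≈ (0.895, 0.387, -0.222); φ = arcsin(p_z) ≈ -12.82°, λ = atan2(p_y, p_x) ≈ 23.37°.

≈ lat 13°S, lon 23°E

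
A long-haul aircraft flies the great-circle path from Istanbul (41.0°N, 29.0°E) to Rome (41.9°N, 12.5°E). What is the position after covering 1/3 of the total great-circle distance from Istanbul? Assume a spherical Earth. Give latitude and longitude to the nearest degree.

≈ (42°N, 24°E)

From cos δ = sin φ₁ sin φ₂ + cos φ₁ cos φ₂ cos Δλ, the central angle is δ ≈ 0.216 rad (12.4°).
Interpolate at f = 1/3 with slerp weights a = sin((1−f)δ)/sin δ ≈ 0.670, b = sin(fδ)/sin δ ≈ 0.336.
p = a·p₁ + b·p₂ ≈ (0.686, 0.299, 0.663); φ = arcsin(p_z) ≈ 41.56°, λ = atan2(p_y, p_x) ≈ 23.56°.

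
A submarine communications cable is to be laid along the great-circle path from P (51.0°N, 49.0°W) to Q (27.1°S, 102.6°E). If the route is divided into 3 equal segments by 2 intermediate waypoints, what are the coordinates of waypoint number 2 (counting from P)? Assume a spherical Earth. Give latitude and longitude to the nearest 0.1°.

Write both endpoints as unit vectors p₁, p₂ with components (cos φ cos λ, cos φ sin λ, sin φ).
The central angle between the endpoints is δ = arccos(p₁·p₂) ≈ 2.581 rad (147.9°).
Interpolate at f = 2/3 with slerp weights a = sin((1−f)δ)/sin δ ≈ 1.425, b = sin(fδ)/sin δ ≈ 1.859.
p = a·p₁ + b·p₂ ≈ (0.227, 0.938, 0.261); φ = arcsin(p_z) ≈ 15.11°, λ = atan2(p_y, p_x) ≈ 76.38°.

≈ (15.1°N, 76.4°E)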